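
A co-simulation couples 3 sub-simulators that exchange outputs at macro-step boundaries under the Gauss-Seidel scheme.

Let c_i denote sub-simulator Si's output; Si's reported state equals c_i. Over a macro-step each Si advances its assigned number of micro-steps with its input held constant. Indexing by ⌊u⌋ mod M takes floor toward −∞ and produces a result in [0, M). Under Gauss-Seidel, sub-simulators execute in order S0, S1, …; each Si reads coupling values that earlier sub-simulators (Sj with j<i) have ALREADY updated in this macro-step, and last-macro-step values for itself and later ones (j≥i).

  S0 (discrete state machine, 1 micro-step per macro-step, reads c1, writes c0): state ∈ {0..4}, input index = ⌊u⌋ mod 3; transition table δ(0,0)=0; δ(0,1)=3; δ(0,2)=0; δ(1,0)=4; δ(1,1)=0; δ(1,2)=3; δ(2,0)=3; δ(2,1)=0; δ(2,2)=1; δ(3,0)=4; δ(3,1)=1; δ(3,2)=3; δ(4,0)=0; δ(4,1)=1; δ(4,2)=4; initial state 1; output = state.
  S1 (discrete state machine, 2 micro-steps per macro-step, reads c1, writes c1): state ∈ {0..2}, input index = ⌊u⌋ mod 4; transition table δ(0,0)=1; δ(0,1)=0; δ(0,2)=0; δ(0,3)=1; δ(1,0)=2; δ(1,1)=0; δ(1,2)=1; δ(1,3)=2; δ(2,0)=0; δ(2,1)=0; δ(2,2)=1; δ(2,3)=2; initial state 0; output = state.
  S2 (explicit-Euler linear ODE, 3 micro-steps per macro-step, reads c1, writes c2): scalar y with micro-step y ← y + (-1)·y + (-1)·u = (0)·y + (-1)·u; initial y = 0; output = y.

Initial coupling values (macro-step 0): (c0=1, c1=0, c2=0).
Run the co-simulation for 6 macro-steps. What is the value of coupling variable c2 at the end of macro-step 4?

c2 at macro-step 4 = -2

macro 1: S0 reads c1=0 → after 1×micro: 4; S1 reads c1=0 → after 2×micro: 2; S2 reads c1=2 → after 3×micro: -2 ⇒ (c0=4, c1=2, c2=-2)
macro 2: S0 reads c1=2 → after 1×micro: 4; S1 reads c1=2 → after 2×micro: 1; S2 reads c1=1 → after 3×micro: -1 ⇒ (c0=4, c1=1, c2=-1)
macro 3: S0 reads c1=1 → after 1×micro: 1; S1 reads c1=1 → after 2×micro: 0; S2 reads c1=0 → after 3×micro: 0 ⇒ (c0=1, c1=0, c2=0)
macro 4: S0 reads c1=0 → after 1×micro: 4; S1 reads c1=0 → after 2×micro: 2; S2 reads c1=2 → after 3×micro: -2 ⇒ (c0=4, c1=2, c2=-2)
macro 5: S0 reads c1=2 → after 1×micro: 4; S1 reads c1=2 → after 2×micro: 1; S2 reads c1=1 → after 3×micro: -1 ⇒ (c0=4, c1=1, c2=-1)
macro 6: S0 reads c1=1 → after 1×micro: 1; S1 reads c1=1 → after 2×micro: 0; S2 reads c1=0 → after 3×micro: 0 ⇒ (c0=1, c1=0, c2=0)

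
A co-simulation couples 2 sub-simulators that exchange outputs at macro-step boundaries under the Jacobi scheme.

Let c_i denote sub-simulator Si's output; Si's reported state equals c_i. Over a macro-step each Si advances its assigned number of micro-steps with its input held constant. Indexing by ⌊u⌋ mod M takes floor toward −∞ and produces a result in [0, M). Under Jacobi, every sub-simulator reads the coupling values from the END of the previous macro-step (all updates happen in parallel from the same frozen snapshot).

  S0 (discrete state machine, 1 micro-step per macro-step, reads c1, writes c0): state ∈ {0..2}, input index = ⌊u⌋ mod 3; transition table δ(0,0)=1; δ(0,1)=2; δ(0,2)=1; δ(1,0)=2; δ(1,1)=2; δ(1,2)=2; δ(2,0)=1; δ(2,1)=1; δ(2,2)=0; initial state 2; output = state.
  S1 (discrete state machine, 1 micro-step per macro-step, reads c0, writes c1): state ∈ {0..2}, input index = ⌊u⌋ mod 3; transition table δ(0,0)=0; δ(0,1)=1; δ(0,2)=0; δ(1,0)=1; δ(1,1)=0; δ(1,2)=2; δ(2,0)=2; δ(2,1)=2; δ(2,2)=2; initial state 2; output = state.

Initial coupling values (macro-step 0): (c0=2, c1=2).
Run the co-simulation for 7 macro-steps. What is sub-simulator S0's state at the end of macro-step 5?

macro 1: S0 reads c1=2 → after 1×micro: 0; S1 reads c0=2 → after 1×micro: 2 ⇒ (c0=0, c1=2)
macro 2: S0 reads c1=2 → after 1×micro: 1; S1 reads c0=0 → after 1×micro: 2 ⇒ (c0=1, c1=2)
macro 3: S0 reads c1=2 → after 1×micro: 2; S1 reads c0=1 → after 1×micro: 2 ⇒ (c0=2, c1=2)
macro 4: S0 reads c1=2 → after 1×micro: 0; S1 reads c0=2 → after 1×micro: 2 ⇒ (c0=0, c1=2)
macro 5: S0 reads c1=2 → after 1×micro: 1; S1 reads c0=0 → after 1×micro: 2 ⇒ (c0=1, c1=2)
macro 6: S0 reads c1=2 → after 1×micro: 2; S1 reads c0=1 → after 1×micro: 2 ⇒ (c0=2, c1=2)
macro 7: S0 reads c1=2 → after 1×micro: 0; S1 reads c0=2 → after 1×micro: 2 ⇒ (c0=0, c1=2)

S0 state at macro-step 5 = 1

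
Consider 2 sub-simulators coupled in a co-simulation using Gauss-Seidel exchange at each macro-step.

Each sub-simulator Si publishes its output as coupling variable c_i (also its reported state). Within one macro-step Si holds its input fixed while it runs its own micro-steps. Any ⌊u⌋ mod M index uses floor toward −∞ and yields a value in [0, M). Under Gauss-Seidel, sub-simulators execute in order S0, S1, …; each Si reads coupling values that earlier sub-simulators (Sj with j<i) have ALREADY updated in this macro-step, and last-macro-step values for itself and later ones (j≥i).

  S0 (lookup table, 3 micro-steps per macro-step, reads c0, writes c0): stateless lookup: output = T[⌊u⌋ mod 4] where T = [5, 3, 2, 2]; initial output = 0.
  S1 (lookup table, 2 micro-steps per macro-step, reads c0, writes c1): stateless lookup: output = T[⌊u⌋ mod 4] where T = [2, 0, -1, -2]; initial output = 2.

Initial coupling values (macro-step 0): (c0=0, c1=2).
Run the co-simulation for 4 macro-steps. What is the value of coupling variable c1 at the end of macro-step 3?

macro 1: S0 reads c0=0 → after 3×micro: 5; S1 reads c0=5 → after 2×micro: 0 ⇒ (c0=5, c1=0)
macro 2: S0 reads c0=5 → after 3×micro: 3; S1 reads c0=3 → after 2×micro: -2 ⇒ (c0=3, c1=-2)
macro 3: S0 reads c0=3 → after 3×micro: 2; S1 reads c0=2 → after 2×micro: -1 ⇒ (c0=2, c1=-1)
macro 4: S0 reads c0=2 → after 3×micro: 2; S1 reads c0=2 → after 2×micro: -1 ⇒ (c0=2, c1=-1)

c1 at macro-step 3 = -1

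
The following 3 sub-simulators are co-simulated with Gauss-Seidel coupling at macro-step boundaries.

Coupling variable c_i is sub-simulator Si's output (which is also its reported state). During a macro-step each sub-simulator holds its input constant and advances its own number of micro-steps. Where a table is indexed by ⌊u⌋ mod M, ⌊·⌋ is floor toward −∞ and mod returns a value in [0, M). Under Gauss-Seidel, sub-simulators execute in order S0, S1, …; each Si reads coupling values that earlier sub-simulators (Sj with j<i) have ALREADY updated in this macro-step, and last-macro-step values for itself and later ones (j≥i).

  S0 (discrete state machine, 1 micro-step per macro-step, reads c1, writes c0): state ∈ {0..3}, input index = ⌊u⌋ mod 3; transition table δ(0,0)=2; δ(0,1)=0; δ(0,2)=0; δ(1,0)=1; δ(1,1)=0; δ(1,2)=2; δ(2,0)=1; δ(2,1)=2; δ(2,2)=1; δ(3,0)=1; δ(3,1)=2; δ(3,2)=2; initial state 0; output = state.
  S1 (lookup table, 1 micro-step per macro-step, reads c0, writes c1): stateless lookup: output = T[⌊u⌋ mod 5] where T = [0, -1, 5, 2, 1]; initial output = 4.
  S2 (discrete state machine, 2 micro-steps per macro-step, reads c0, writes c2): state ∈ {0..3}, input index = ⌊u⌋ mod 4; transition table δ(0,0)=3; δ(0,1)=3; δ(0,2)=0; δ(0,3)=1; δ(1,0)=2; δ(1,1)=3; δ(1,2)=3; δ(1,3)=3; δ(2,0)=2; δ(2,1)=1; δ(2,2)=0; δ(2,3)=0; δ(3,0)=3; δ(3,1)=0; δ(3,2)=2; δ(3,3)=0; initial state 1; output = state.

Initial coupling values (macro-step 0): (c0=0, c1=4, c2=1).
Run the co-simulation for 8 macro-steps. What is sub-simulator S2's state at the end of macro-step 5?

S2 state at macro-step 5 = 0

macro 1: S0 reads c1=4 → after 1×micro: 0; S1 reads c0=0 → after 1×micro: 0; S2 reads c0=0 → after 2×micro: 2 ⇒ (c0=0, c1=0, c2=2)
macro 2: S0 reads c1=0 → after 1×micro: 2; S1 reads c0=2 → after 1×micro: 5; S2 reads c0=2 → after 2×micro: 0 ⇒ (c0=2, c1=5, c2=0)
macro 3: S0 reads c1=5 → after 1×micro: 1; S1 reads c0=1 → after 1×micro: -1; S2 reads c0=1 → after 2×micro: 0 ⇒ (c0=1, c1=-1, c2=0)
macro 4: S0 reads c1=-1 → after 1×micro: 2; S1 reads c0=2 → after 1×micro: 5; S2 reads c0=2 → after 2×micro: 0 ⇒ (c0=2, c1=5, c2=0)
macro 5: S0 reads c1=5 → after 1×micro: 1; S1 reads c0=1 → after 1×micro: -1; S2 reads c0=1 → after 2×micro: 0 ⇒ (c0=1, c1=-1, c2=0)
macro 6: S0 reads c1=-1 → after 1×micro: 2; S1 reads c0=2 → after 1×micro: 5; S2 reads c0=2 → after 2×micro: 0 ⇒ (c0=2, c1=5, c2=0)
macro 7: S0 reads c1=5 → after 1×micro: 1; S1 reads c0=1 → after 1×micro: -1; S2 reads c0=1 → after 2×micro: 0 ⇒ (c0=1, c1=-1, c2=0)
macro 8: S0 reads c1=-1 → after 1×micro: 2; S1 reads c0=2 → after 1×micro: 5; S2 reads c0=2 → after 2×micro: 0 ⇒ (c0=2, c1=5, c2=0)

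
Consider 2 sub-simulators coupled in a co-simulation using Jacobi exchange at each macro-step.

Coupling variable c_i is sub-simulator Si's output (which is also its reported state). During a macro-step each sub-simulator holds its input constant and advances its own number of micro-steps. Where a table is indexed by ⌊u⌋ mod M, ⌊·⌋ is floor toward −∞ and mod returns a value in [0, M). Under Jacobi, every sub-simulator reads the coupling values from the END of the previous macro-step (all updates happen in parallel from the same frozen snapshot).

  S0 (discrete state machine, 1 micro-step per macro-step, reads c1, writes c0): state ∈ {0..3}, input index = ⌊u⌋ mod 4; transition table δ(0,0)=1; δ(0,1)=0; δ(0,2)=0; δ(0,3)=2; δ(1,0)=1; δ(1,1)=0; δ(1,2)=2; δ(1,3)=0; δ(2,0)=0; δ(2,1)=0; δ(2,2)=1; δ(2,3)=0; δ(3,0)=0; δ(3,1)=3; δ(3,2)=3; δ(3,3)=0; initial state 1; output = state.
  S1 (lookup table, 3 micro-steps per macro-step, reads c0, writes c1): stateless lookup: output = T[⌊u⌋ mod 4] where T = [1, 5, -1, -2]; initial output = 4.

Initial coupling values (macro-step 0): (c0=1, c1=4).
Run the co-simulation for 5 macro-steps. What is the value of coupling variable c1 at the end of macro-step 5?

c1 at macro-step 5 = 1

macro 1: S0 reads c1=4 → after 1×micro: 1; S1 reads c0=1 → after 3×micro: 5 ⇒ (c0=1, c1=5)
macro 2: S0 reads c1=5 → after 1×micro: 0; S1 reads c0=1 → after 3×micro: 5 ⇒ (c0=0, c1=5)
macro 3: S0 reads c1=5 → after 1×micro: 0; S1 reads c0=0 → after 3×micro: 1 ⇒ (c0=0, c1=1)
macro 4: S0 reads c1=1 → after 1×micro: 0; S1 reads c0=0 → after 3×micro: 1 ⇒ (c0=0, c1=1)
macro 5: S0 reads c1=1 → after 1×micro: 0; S1 reads c0=0 → after 3×micro: 1 ⇒ (c0=0, c1=1)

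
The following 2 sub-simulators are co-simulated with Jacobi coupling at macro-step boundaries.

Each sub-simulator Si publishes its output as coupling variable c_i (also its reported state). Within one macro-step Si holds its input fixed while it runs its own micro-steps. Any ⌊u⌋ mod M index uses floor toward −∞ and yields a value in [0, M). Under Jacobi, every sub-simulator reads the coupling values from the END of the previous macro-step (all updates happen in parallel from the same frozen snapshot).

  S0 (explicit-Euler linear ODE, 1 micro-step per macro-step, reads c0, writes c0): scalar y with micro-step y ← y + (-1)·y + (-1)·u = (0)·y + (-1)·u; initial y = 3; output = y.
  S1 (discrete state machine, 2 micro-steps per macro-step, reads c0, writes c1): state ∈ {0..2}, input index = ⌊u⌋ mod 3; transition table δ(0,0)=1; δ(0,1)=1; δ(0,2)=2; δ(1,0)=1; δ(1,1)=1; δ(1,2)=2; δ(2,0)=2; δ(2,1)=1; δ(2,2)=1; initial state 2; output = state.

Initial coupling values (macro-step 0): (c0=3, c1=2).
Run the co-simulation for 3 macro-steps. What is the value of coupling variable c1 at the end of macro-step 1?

c1 at macro-step 1 = 2

macro 1: S0 reads c0=3 → after 1×micro: -3; S1 reads c0=3 → after 2×micro: 2 ⇒ (c0=-3, c1=2)
macro 2: S0 reads c0=-3 → after 1×micro: 3; S1 reads c0=-3 → after 2×micro: 2 ⇒ (c0=3, c1=2)
macro 3: S0 reads c0=3 → after 1×micro: -3; S1 reads c0=3 → after 2×micro: 2 ⇒ (c0=-3, c1=2)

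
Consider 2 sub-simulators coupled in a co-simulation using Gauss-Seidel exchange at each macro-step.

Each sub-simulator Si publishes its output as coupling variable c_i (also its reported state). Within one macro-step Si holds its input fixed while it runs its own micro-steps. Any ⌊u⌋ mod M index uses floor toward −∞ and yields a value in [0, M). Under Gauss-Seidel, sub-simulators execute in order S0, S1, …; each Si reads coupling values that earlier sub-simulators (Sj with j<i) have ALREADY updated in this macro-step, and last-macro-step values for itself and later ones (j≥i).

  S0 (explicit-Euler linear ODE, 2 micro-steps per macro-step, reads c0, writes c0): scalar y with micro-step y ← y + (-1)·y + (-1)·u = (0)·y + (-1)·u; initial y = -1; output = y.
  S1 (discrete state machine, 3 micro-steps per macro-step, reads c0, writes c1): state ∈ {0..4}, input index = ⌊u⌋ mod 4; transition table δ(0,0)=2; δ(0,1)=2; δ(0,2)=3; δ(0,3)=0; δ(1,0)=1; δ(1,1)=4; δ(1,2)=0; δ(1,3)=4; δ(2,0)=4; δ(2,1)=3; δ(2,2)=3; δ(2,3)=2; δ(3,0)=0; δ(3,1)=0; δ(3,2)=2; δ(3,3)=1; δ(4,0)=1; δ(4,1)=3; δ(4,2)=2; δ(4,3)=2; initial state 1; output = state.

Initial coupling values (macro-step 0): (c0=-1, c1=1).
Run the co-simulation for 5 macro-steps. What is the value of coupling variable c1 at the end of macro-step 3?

macro 1: S0 reads c0=-1 → after 2×micro: 1; S1 reads c0=1 → after 3×micro: 0 ⇒ (c0=1, c1=0)
macro 2: S0 reads c0=1 → after 2×micro: -1; S1 reads c0=-1 → after 3×micro: 0 ⇒ (c0=-1, c1=0)
macro 3: S0 reads c0=-1 → after 2×micro: 1; S1 reads c0=1 → after 3×micro: 0 ⇒ (c0=1, c1=0)
macro 4: S0 reads c0=1 → after 2×micro: -1; S1 reads c0=-1 → after 3×micro: 0 ⇒ (c0=-1, c1=0)
macro 5: S0 reads c0=-1 → after 2×micro: 1; S1 reads c0=1 → after 3×micro: 0 ⇒ (c0=1, c1=0)

c1 at macro-step 3 = 0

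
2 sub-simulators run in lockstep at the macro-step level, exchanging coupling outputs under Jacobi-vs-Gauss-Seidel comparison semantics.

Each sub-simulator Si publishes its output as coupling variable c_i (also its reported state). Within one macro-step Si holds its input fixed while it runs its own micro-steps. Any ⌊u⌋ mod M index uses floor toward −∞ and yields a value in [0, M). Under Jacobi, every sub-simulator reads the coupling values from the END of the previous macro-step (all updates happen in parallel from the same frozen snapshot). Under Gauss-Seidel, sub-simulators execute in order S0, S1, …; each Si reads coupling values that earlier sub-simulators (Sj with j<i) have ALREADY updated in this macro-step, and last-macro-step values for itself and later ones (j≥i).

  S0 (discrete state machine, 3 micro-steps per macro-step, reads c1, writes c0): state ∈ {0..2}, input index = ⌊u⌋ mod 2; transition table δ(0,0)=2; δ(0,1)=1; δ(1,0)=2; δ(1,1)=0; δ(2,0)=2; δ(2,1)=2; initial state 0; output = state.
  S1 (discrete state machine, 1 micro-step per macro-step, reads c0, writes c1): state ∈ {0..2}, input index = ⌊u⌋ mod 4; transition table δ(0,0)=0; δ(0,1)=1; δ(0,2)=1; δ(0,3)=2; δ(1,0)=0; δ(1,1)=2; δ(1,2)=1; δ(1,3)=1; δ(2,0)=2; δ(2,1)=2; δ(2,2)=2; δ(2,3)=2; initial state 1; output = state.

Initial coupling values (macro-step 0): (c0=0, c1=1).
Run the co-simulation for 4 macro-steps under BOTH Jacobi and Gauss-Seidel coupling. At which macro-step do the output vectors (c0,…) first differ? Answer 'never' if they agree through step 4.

first divergence at macro-step: 1

[Jacobi] macro 1: S0 reads c1=1 → after 3×micro: 1; S1 reads c0=0 → after 1×micro: 0 ⇒ (c0=1, c1=0)
[Jacobi] macro 2: S0 reads c1=0 → after 3×micro: 2; S1 reads c0=1 → after 1×micro: 1 ⇒ (c0=2, c1=1)
[Jacobi] macro 3: S0 reads c1=1 → after 3×micro: 2; S1 reads c0=2 → after 1×micro: 1 ⇒ (c0=2, c1=1)
[Jacobi] macro 4: S0 reads c1=1 → after 3×micro: 2; S1 reads c0=2 → after 1×micro: 1 ⇒ (c0=2, c1=1)
[Gauss-Seidel] macro 1: S0 reads c1=1 → after 3×micro: 1; S1 reads c0=1 → after 1×micro: 2 ⇒ (c0=1, c1=2)
[Gauss-Seidel] macro 2: S0 reads c1=2 → after 3×micro: 2; S1 reads c0=2 → after 1×micro: 2 ⇒ (c0=2, c1=2)
[Gauss-Seidel] macro 3: S0 reads c1=2 → after 3×micro: 2; S1 reads c0=2 → after 1×micro: 2 ⇒ (c0=2, c1=2)
[Gauss-Seidel] macro 4: S0 reads c1=2 → after 3×micro: 2; S1 reads c0=2 → after 1×micro: 2 ⇒ (c0=2, c1=2)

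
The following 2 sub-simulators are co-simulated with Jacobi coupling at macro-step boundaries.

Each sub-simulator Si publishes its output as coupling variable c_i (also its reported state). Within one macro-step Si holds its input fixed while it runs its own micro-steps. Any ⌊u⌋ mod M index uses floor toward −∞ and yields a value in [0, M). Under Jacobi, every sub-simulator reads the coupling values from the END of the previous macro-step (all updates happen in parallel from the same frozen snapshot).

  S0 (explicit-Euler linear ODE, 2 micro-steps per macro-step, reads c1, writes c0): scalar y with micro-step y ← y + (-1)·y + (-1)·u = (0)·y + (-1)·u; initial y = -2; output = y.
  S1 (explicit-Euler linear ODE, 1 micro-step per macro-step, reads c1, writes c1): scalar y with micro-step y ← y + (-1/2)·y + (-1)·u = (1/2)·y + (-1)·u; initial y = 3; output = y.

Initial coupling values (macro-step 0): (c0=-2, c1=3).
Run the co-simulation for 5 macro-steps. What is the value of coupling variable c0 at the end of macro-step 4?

c0 at macro-step 4 = 3/8

macro 1: S0 reads c1=3 → after 2×micro: -3; S1 reads c1=3 → after 1×micro: -3/2 ⇒ (c0=-3, c1=-3/2)
macro 2: S0 reads c1=-3/2 → after 2×micro: 3/2; S1 reads c1=-3/2 → after 1×micro: 3/4 ⇒ (c0=3/2, c1=3/4)
macro 3: S0 reads c1=3/4 → after 2×micro: -3/4; S1 reads c1=3/4 → after 1×micro: -3/8 ⇒ (c0=-3/4, c1=-3/8)
macro 4: S0 reads c1=-3/8 → after 2×micro: 3/8; S1 reads c1=-3/8 → after 1×micro: 3/16 ⇒ (c0=3/8, c1=3/16)
macro 5: S0 reads c1=3/16 → after 2×micro: -3/16; S1 reads c1=3/16 → after 1×micro: -3/32 ⇒ (c0=-3/16, c1=-3/32)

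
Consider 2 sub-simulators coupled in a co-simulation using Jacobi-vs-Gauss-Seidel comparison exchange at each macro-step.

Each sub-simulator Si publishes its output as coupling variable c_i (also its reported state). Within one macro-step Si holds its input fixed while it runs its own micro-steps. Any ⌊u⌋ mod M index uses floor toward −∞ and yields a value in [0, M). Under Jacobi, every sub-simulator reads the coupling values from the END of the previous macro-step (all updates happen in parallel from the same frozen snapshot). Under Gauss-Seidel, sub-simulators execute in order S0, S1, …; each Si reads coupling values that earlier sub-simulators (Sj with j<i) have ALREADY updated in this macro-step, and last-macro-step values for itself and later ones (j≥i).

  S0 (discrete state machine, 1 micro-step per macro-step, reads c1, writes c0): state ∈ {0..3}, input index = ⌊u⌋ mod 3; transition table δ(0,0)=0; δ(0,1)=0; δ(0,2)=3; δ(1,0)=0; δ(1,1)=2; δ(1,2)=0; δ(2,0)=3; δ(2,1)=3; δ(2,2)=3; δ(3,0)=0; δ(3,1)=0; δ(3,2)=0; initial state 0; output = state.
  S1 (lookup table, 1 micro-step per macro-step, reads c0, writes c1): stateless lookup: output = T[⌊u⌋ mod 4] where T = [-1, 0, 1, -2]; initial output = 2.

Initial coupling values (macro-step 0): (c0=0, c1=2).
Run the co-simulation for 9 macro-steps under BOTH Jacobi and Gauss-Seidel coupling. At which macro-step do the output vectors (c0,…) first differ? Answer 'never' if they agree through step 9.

[Jacobi] macro 1: S0 reads c1=2 → after 1×micro: 3; S1 reads c0=0 → after 1×micro: -1 ⇒ (c0=3, c1=-1)
[Jacobi] macro 2: S0 reads c1=-1 → after 1×micro: 0; S1 reads c0=3 → after 1×micro: -2 ⇒ (c0=0, c1=-2)
[Jacobi] macro 3: S0 reads c1=-2 → after 1×micro: 0; S1 reads c0=0 → after 1×micro: -1 ⇒ (c0=0, c1=-1)
[Jacobi] macro 4: S0 reads c1=-1 → after 1×micro: 3; S1 reads c0=0 → after 1×micro: -1 ⇒ (c0=3, c1=-1)
[Jacobi] macro 5: S0 reads c1=-1 → after 1×micro: 0; S1 reads c0=3 → after 1×micro: -2 ⇒ (c0=0, c1=-2)
[Jacobi] macro 6: S0 reads c1=-2 → after 1×micro: 0; S1 reads c0=0 → after 1×micro: -1 ⇒ (c0=0, c1=-1)
[Jacobi] macro 7: S0 reads c1=-1 → after 1×micro: 3; S1 reads c0=0 → after 1×micro: -1 ⇒ (c0=3, c1=-1)
[Jacobi] macro 8: S0 reads c1=-1 → after 1×micro: 0; S1 reads c0=3 → after 1×micro: -2 ⇒ (c0=0, c1=-2)
[Jacobi] macro 9: S0 reads c1=-2 → after 1×micro: 0; S1 reads c0=0 → after 1×micro: -1 ⇒ (c0=0, c1=-1)
[Gauss-Seidel] macro 1: S0 reads c1=2 → after 1×micro: 3; S1 reads c0=3 → after 1×micro: -2 ⇒ (c0=3, c1=-2)
[Gauss-Seidel] macro 2: S0 reads c1=-2 → after 1×micro: 0; S1 reads c0=0 → after 1×micro: -1 ⇒ (c0=0, c1=-1)
[Gauss-Seidel] macro 3: S0 reads c1=-1 → after 1×micro: 3; S1 reads c0=3 → after 1×micro: -2 ⇒ (c0=3, c1=-2)
[Gauss-Seidel] macro 4: S0 reads c1=-2 → after 1×micro: 0; S1 reads c0=0 → after 1×micro: -1 ⇒ (c0=0, c1=-1)
[Gauss-Seidel] macro 5: S0 reads c1=-1 → after 1×micro: 3; S1 reads c0=3 → after 1×micro: -2 ⇒ (c0=3, c1=-2)
[Gauss-Seidel] macro 6: S0 reads c1=-2 → after 1×micro: 0; S1 reads c0=0 → after 1×micro: -1 ⇒ (c0=0, c1=-1)
[Gauss-Seidel] macro 7: S0 reads c1=-1 → after 1×micro: 3; S1 reads c0=3 → after 1×micro: -2 ⇒ (c0=3, c1=-2)
[Gauss-Seidel] macro 8: S0 reads c1=-2 → after 1×micro: 0; S1 reads c0=0 → after 1×micro: -1 ⇒ (c0=0, c1=-1)
[Gauss-Seidel] macro 9: S0 reads c1=-1 → after 1×micro: 3; S1 reads c0=3 → after 1×micro: -2 ⇒ (c0=3, c1=-2)

first divergence at macro-step: 1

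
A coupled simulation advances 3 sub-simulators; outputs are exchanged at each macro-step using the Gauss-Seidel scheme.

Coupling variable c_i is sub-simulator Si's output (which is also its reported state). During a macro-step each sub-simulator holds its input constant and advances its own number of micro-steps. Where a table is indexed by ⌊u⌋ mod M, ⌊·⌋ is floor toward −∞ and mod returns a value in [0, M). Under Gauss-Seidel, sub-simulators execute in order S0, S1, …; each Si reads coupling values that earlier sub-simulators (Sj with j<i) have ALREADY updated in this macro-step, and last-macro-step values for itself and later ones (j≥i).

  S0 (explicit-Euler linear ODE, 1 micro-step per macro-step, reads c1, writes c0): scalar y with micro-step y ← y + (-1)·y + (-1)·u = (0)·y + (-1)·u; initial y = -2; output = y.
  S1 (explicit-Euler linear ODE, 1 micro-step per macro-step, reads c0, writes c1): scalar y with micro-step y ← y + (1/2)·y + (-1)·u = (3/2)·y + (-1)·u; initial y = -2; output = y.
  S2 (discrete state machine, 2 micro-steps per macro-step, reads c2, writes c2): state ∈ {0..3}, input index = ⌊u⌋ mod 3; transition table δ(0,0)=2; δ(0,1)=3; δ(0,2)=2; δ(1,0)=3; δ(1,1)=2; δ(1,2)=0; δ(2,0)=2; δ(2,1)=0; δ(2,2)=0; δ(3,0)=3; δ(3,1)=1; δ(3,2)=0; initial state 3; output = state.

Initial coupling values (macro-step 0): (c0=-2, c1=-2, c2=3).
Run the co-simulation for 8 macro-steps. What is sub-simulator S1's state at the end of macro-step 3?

macro 1: S0 reads c1=-2 → after 1×micro: 2; S1 reads c0=2 → after 1×micro: -5; S2 reads c2=3 → after 2×micro: 3 ⇒ (c0=2, c1=-5, c2=3)
macro 2: S0 reads c1=-5 → after 1×micro: 5; S1 reads c0=5 → after 1×micro: -25/2; S2 reads c2=3 → after 2×micro: 3 ⇒ (c0=5, c1=-25/2, c2=3)
macro 3: S0 reads c1=-25/2 → after 1×micro: 25/2; S1 reads c0=25/2 → after 1×micro: -125/4; S2 reads c2=3 → after 2×micro: 3 ⇒ (c0=25/2, c1=-125/4, c2=3)
macro 4: S0 reads c1=-125/4 → after 1×micro: 125/4; S1 reads c0=125/4 → after 1×micro: -625/8; S2 reads c2=3 → after 2×micro: 3 ⇒ (c0=125/4, c1=-625/8, c2=3)
macro 5: S0 reads c1=-625/8 → after 1×micro: 625/8; S1 reads c0=625/8 → after 1×micro: -3125/16; S2 reads c2=3 → after 2×micro: 3 ⇒ (c0=625/8, c1=-3125/16, c2=3)
macro 6: S0 reads c1=-3125/16 → after 1×micro: 3125/16; S1 reads c0=3125/16 → after 1×micro: -15625/32; S2 reads c2=3 → after 2×micro: 3 ⇒ (c0=3125/16, c1=-15625/32, c2=3)
macro 7: S0 reads c1=-15625/32 → after 1×micro: 15625/32; S1 reads c0=15625/32 → after 1×micro: -78125/64; S2 reads c2=3 → after 2×micro: 3 ⇒ (c0=15625/32, c1=-78125/64, c2=3)
macro 8: S0 reads c1=-78125/64 → after 1×micro: 78125/64; S1 reads c0=78125/64 → after 1×micro: -390625/128; S2 reads c2=3 → after 2×micro: 3 ⇒ (c0=78125/64, c1=-390625/128, c2=3)

S1 state at macro-step 3 = -125/4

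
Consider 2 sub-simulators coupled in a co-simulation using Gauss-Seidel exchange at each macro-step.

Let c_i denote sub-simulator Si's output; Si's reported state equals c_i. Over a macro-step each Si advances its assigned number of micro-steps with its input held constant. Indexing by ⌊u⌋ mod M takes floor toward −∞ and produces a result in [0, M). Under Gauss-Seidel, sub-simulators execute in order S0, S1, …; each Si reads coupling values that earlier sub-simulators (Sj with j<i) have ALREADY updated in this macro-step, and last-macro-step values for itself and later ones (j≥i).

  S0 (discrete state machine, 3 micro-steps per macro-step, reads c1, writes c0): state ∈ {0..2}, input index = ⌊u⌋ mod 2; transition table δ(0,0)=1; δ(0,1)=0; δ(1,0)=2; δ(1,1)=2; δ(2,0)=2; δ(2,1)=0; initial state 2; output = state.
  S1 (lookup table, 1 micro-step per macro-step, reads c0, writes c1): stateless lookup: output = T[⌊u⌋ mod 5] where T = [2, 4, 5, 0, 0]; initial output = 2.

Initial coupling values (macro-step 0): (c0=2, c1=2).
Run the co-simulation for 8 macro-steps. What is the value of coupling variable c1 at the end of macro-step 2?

macro 1: S0 reads c1=2 → after 3×micro: 2; S1 reads c0=2 → after 1×micro: 5 ⇒ (c0=2, c1=5)
macro 2: S0 reads c1=5 → after 3×micro: 0; S1 reads c0=0 → after 1×micro: 2 ⇒ (c0=0, c1=2)
macro 3: S0 reads c1=2 → after 3×micro: 2; S1 reads c0=2 → after 1×micro: 5 ⇒ (c0=2, c1=5)
macro 4: S0 reads c1=5 → after 3×micro: 0; S1 reads c0=0 → after 1×micro: 2 ⇒ (c0=0, c1=2)
macro 5: S0 reads c1=2 → after 3×micro: 2; S1 reads c0=2 → after 1×micro: 5 ⇒ (c0=2, c1=5)
macro 6: S0 reads c1=5 → after 3×micro: 0; S1 reads c0=0 → after 1×micro: 2 ⇒ (c0=0, c1=2)
macro 7: S0 reads c1=2 → after 3×micro: 2; S1 reads c0=2 → after 1×micro: 5 ⇒ (c0=2, c1=5)
macro 8: S0 reads c1=5 → after 3×micro: 0; S1 reads c0=0 → after 1×micro: 2 ⇒ (c0=0, c1=2)

c1 at macro-step 2 = 2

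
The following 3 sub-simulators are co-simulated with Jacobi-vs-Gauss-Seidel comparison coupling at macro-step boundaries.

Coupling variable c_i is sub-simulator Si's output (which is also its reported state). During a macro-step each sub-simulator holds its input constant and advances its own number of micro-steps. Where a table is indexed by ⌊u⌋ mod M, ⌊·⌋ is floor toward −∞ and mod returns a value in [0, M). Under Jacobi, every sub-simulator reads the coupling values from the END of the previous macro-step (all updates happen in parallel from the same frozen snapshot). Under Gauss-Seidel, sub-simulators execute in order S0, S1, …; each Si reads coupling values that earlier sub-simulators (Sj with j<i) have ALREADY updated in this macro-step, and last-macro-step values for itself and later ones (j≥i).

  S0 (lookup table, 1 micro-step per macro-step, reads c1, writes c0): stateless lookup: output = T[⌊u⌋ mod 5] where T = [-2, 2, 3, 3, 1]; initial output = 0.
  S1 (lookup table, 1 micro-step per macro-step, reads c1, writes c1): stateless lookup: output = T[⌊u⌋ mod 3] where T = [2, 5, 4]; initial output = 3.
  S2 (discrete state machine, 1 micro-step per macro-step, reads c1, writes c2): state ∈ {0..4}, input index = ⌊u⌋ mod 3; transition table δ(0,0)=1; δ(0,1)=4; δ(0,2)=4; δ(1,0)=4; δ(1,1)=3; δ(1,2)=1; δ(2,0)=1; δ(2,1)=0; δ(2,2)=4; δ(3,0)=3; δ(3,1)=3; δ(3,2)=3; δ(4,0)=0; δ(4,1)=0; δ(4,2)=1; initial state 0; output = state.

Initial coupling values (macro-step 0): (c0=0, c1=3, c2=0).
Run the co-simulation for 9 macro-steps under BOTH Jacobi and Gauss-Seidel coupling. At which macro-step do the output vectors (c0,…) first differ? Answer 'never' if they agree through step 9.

first divergence at macro-step: 1

[Jacobi] macro 1: S0 reads c1=3 → after 1×micro: 3; S1 reads c1=3 → after 1×micro: 2; S2 reads c1=3 → after 1×micro: 1 ⇒ (c0=3, c1=2, c2=1)
[Jacobi] macro 2: S0 reads c1=2 → after 1×micro: 3; S1 reads c1=2 → after 1×micro: 4; S2 reads c1=2 → after 1×micro: 1 ⇒ (c0=3, c1=4, c2=1)
[Jacobi] macro 3: S0 reads c1=4 → after 1×micro: 1; S1 reads c1=4 → after 1×micro: 5; S2 reads c1=4 → after 1×micro: 3 ⇒ (c0=1, c1=5, c2=3)
[Jacobi] macro 4: S0 reads c1=5 → after 1×micro: -2; S1 reads c1=5 → after 1×micro: 4; S2 reads c1=5 → after 1×micro: 3 ⇒ (c0=-2, c1=4, c2=3)
[Jacobi] macro 5: S0 reads c1=4 → after 1×micro: 1; S1 reads c1=4 → after 1×micro: 5; S2 reads c1=4 → after 1×micro: 3 ⇒ (c0=1, c1=5, c2=3)
[Jacobi] macro 6: S0 reads c1=5 → after 1×micro: -2; S1 reads c1=5 → after 1×micro: 4; S2 reads c1=5 → after 1×micro: 3 ⇒ (c0=-2, c1=4, c2=3)
[Jacobi] macro 7: S0 reads c1=4 → after 1×micro: 1; S1 reads c1=4 → after 1×micro: 5; S2 reads c1=4 → after 1×micro: 3 ⇒ (c0=1, c1=5, c2=3)
[Jacobi] macro 8: S0 reads c1=5 → after 1×micro: -2; S1 reads c1=5 → after 1×micro: 4; S2 reads c1=5 → after 1×micro: 3 ⇒ (c0=-2, c1=4, c2=3)
[Jacobi] macro 9: S0 reads c1=4 → after 1×micro: 1; S1 reads c1=4 → after 1×micro: 5; S2 reads c1=4 → after 1×micro: 3 ⇒ (c0=1, c1=5, c2=3)
[Gauss-Seidel] macro 1: S0 reads c1=3 → after 1×micro: 3; S1 reads c1=3 → after 1×micro: 2; S2 reads c1=2 → after 1×micro: 4 ⇒ (c0=3, c1=2, c2=4)
[Gauss-Seidel] macro 2: S0 reads c1=2 → after 1×micro: 3; S1 reads c1=2 → after 1×micro: 4; S2 reads c1=4 → after 1×micro: 0 ⇒ (c0=3, c1=4, c2=0)
[Gauss-Seidel] macro 3: S0 reads c1=4 → after 1×micro: 1; S1 reads c1=4 → after 1×micro: 5; S2 reads c1=5 → after 1×micro: 4 ⇒ (c0=1, c1=5, c2=4)
[Gauss-Seidel] macro 4: S0 reads c1=5 → after 1×micro: -2; S1 reads c1=5 → after 1×micro: 4; S2 reads c1=4 → after 1×micro: 0 ⇒ (c0=-2, c1=4, c2=0)
[Gauss-Seidel] macro 5: S0 reads c1=4 → after 1×micro: 1; S1 reads c1=4 → after 1×micro: 5; S2 reads c1=5 → after 1×micro: 4 ⇒ (c0=1, c1=5, c2=4)
[Gauss-Seidel] macro 6: S0 reads c1=5 → after 1×micro: -2; S1 reads c1=5 → after 1×micro: 4; S2 reads c1=4 → after 1×micro: 0 ⇒ (c0=-2, c1=4, c2=0)
[Gauss-Seidel] macro 7: S0 reads c1=4 → after 1×micro: 1; S1 reads c1=4 → after 1×micro: 5; S2 reads c1=5 → after 1×micro: 4 ⇒ (c0=1, c1=5, c2=4)
[Gauss-Seidel] macro 8: S0 reads c1=5 → after 1×micro: -2; S1 reads c1=5 → after 1×micro: 4; S2 reads c1=4 → after 1×micro: 0 ⇒ (c0=-2, c1=4, c2=0)
[Gauss-Seidel] macro 9: S0 reads c1=4 → after 1×micro: 1; S1 reads c1=4 → after 1×micro: 5; S2 reads c1=5 → after 1×micro: 4 ⇒ (c0=1, c1=5, c2=4)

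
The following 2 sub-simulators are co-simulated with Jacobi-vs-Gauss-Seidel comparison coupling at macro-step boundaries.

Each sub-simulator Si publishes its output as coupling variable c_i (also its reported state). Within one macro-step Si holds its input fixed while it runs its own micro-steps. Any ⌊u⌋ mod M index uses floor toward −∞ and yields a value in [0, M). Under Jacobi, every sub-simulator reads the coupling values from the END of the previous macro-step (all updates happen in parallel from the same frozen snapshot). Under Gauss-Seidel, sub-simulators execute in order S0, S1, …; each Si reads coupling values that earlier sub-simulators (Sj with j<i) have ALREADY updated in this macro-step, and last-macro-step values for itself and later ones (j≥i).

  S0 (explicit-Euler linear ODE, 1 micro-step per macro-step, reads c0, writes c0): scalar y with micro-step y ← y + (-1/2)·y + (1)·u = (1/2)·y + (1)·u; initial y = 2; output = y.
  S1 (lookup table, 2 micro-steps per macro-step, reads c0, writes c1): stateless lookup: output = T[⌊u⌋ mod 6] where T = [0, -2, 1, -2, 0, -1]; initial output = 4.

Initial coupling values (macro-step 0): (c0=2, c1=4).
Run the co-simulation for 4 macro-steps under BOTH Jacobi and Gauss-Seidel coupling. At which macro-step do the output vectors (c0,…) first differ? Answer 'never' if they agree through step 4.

first divergence at macro-step: 1

[Jacobi] macro 1: S0 reads c0=2 → after 1×micro: 3; S1 reads c0=2 → after 2×micro: 1 ⇒ (c0=3, c1=1)
[Jacobi] macro 2: S0 reads c0=3 → after 1×micro: 9/2; S1 reads c0=3 → after 2×micro: -2 ⇒ (c0=9/2, c1=-2)
[Jacobi] macro 3: S0 reads c0=9/2 → after 1×micro: 27/4; S1 reads c0=9/2 → after 2×micro: 0 ⇒ (c0=27/4, c1=0)
[Jacobi] macro 4: S0 reads c0=27/4 → after 1×micro: 81/8; S1 reads c0=27/4 → after 2×micro: 0 ⇒ (c0=81/8, c1=0)
[Gauss-Seidel] macro 1: S0 reads c0=2 → after 1×micro: 3; S1 reads c0=3 → after 2×micro: -2 ⇒ (c0=3, c1=-2)
[Gauss-Seidel] macro 2: S0 reads c0=3 → after 1×micro: 9/2; S1 reads c0=9/2 → after 2×micro: 0 ⇒ (c0=9/2, c1=0)
[Gauss-Seidel] macro 3: S0 reads c0=9/2 → after 1×micro: 27/4; S1 reads c0=27/4 → after 2×micro: 0 ⇒ (c0=27/4, c1=0)
[Gauss-Seidel] macro 4: S0 reads c0=27/4 → after 1×micro: 81/8; S1 reads c0=81/8 → after 2×micro: 0 ⇒ (c0=81/8, c1=0)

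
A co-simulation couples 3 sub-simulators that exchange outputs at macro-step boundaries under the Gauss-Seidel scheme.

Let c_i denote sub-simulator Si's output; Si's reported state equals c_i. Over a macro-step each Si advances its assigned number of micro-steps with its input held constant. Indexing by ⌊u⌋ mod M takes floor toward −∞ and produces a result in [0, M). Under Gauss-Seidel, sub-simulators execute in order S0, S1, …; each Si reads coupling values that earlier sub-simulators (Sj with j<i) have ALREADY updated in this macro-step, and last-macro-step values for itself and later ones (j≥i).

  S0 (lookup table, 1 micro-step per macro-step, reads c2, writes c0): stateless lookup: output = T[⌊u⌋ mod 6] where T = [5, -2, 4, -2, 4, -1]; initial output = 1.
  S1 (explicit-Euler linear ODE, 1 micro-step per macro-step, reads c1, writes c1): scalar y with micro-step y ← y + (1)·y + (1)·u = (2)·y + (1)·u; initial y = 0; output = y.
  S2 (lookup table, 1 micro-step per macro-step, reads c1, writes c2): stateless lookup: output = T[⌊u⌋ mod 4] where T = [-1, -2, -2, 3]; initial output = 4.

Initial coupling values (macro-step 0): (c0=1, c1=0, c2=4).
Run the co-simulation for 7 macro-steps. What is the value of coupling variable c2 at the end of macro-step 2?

c2 at macro-step 2 = -1

macro 1: S0 reads c2=4 → after 1×micro: 4; S1 reads c1=0 → after 1×micro: 0; S2 reads c1=0 → after 1×micro: -1 ⇒ (c0=4, c1=0, c2=-1)
macro 2: S0 reads c2=-1 → after 1×micro: -1; S1 reads c1=0 → after 1×micro: 0; S2 reads c1=0 → after 1×micro: -1 ⇒ (c0=-1, c1=0, c2=-1)
macro 3: S0 reads c2=-1 → after 1×micro: -1; S1 reads c1=0 → after 1×micro: 0; S2 reads c1=0 → after 1×micro: -1 ⇒ (c0=-1, c1=0, c2=-1)
macro 4: S0 reads c2=-1 → after 1×micro: -1; S1 reads c1=0 → after 1×micro: 0; S2 reads c1=0 → after 1×micro: -1 ⇒ (c0=-1, c1=0, c2=-1)
macro 5: S0 reads c2=-1 → after 1×micro: -1; S1 reads c1=0 → after 1×micro: 0; S2 reads c1=0 → after 1×micro: -1 ⇒ (c0=-1, c1=0, c2=-1)
macro 6: S0 reads c2=-1 → after 1×micro: -1; S1 reads c1=0 → after 1×micro: 0; S2 reads c1=0 → after 1×micro: -1 ⇒ (c0=-1, c1=0, c2=-1)
macro 7: S0 reads c2=-1 → after 1×micro: -1; S1 reads c1=0 → after 1×micro: 0; S2 reads c1=0 → after 1×micro: -1 ⇒ (c0=-1, c1=0, c2=-1)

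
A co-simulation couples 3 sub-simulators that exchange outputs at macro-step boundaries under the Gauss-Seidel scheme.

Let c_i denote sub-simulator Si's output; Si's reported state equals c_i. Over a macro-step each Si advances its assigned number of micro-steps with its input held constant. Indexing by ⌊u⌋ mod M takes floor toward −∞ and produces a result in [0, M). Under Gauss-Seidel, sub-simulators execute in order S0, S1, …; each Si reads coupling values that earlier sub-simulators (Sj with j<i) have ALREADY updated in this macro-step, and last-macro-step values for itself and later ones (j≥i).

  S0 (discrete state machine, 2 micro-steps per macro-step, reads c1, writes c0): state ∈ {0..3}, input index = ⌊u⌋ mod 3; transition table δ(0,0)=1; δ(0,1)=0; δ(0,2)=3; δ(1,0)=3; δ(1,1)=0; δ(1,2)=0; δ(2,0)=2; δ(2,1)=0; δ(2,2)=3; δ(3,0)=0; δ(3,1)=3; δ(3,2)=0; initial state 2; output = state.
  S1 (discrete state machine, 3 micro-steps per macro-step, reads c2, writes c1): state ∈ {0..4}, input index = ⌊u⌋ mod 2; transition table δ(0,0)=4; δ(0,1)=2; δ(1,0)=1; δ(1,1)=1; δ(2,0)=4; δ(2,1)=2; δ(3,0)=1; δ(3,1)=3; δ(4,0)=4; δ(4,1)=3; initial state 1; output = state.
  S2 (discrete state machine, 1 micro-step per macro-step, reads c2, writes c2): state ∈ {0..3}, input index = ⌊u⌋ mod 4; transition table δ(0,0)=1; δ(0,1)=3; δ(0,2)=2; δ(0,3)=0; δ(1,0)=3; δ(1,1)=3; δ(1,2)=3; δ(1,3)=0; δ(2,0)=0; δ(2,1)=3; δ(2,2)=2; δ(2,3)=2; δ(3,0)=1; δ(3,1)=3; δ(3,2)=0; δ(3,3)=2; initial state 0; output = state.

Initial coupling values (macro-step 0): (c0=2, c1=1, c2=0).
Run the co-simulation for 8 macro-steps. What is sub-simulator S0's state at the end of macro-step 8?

S0 state at macro-step 8 = 0

macro 1: S0 reads c1=1 → after 2×micro: 0; S1 reads c2=0 → after 3×micro: 1; S2 reads c2=0 → after 1×micro: 1 ⇒ (c0=0, c1=1, c2=1)
macro 2: S0 reads c1=1 → after 2×micro: 0; S1 reads c2=1 → after 3×micro: 1; S2 reads c2=1 → after 1×micro: 3 ⇒ (c0=0, c1=1, c2=3)
macro 3: S0 reads c1=1 → after 2×micro: 0; S1 reads c2=3 → after 3×micro: 1; S2 reads c2=3 → after 1×micro: 2 ⇒ (c0=0, c1=1, c2=2)
macro 4: S0 reads c1=1 → after 2×micro: 0; S1 reads c2=2 → after 3×micro: 1; S2 reads c2=2 → after 1×micro: 2 ⇒ (c0=0, c1=1, c2=2)
macro 5: S0 reads c1=1 → after 2×micro: 0; S1 reads c2=2 → after 3×micro: 1; S2 reads c2=2 → after 1×micro: 2 ⇒ (c0=0, c1=1, c2=2)
macro 6: S0 reads c1=1 → after 2×micro: 0; S1 reads c2=2 → after 3×micro: 1; S2 reads c2=2 → after 1×micro: 2 ⇒ (c0=0, c1=1, c2=2)
macro 7: S0 reads c1=1 → after 2×micro: 0; S1 reads c2=2 → after 3×micro: 1; S2 reads c2=2 → after 1×micro: 2 ⇒ (c0=0, c1=1, c2=2)
macro 8: S0 reads c1=1 → after 2×micro: 0; S1 reads c2=2 → after 3×micro: 1; S2 reads c2=2 → after 1×micro: 2 ⇒ (c0=0, c1=1, c2=2)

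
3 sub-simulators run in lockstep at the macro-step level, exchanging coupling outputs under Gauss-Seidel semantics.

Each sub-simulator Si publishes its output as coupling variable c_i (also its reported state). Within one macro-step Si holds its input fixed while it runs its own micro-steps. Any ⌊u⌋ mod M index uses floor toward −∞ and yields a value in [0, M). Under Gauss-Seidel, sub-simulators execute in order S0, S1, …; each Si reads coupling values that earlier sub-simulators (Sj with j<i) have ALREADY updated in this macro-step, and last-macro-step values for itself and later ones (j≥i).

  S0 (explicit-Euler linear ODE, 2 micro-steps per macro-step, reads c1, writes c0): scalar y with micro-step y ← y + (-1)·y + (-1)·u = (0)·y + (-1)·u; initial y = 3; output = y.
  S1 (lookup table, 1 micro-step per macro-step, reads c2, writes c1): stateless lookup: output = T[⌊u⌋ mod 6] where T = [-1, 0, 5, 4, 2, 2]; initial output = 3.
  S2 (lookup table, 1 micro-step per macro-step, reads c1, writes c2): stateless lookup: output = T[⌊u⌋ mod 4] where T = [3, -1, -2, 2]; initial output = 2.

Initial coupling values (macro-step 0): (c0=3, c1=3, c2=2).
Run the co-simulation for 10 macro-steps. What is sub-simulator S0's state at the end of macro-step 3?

S0 state at macro-step 3 = -2

macro 1: S0 reads c1=3 → after 2×micro: -3; S1 reads c2=2 → after 1×micro: 5; S2 reads c1=5 → after 1×micro: -1 ⇒ (c0=-3, c1=5, c2=-1)
macro 2: S0 reads c1=5 → after 2×micro: -5; S1 reads c2=-1 → after 1×micro: 2; S2 reads c1=2 → after 1×micro: -2 ⇒ (c0=-5, c1=2, c2=-2)
macro 3: S0 reads c1=2 → after 2×micro: -2; S1 reads c2=-2 → after 1×micro: 2; S2 reads c1=2 → after 1×micro: -2 ⇒ (c0=-2, c1=2, c2=-2)
macro 4: S0 reads c1=2 → after 2×micro: -2; S1 reads c2=-2 → after 1×micro: 2; S2 reads c1=2 → after 1×micro: -2 ⇒ (c0=-2, c1=2, c2=-2)
macro 5: S0 reads c1=2 → after 2×micro: -2; S1 reads c2=-2 → after 1×micro: 2; S2 reads c1=2 → after 1×micro: -2 ⇒ (c0=-2, c1=2, c2=-2)
macro 6: S0 reads c1=2 → after 2×micro: -2; S1 reads c2=-2 → after 1×micro: 2; S2 reads c1=2 → after 1×micro: -2 ⇒ (c0=-2, c1=2, c2=-2)
macro 7: S0 reads c1=2 → after 2×micro: -2; S1 reads c2=-2 → after 1×micro: 2; S2 reads c1=2 → after 1×micro: -2 ⇒ (c0=-2, c1=2, c2=-2)
macro 8: S0 reads c1=2 → after 2×micro: -2; S1 reads c2=-2 → after 1×micro: 2; S2 reads c1=2 → after 1×micro: -2 ⇒ (c0=-2, c1=2, c2=-2)
macro 9: S0 reads c1=2 → after 2×micro: -2; S1 reads c2=-2 → after 1×micro: 2; S2 reads c1=2 → after 1×micro: -2 ⇒ (c0=-2, c1=2, c2=-2)
macro 10: S0 reads c1=2 → after 2×micro: -2; S1 reads c2=-2 → after 1×micro: 2; S2 reads c1=2 → after 1×micro: -2 ⇒ (c0=-2, c1=2, c2=-2)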